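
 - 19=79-98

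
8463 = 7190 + 1273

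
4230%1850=530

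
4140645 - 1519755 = 2620890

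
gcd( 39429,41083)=1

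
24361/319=24361/319= 76.37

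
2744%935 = 874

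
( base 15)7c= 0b1110101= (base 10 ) 117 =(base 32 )3l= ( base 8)165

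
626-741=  - 115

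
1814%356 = 34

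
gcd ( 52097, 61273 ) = 1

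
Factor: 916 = 2^2*229^1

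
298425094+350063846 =648488940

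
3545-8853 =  - 5308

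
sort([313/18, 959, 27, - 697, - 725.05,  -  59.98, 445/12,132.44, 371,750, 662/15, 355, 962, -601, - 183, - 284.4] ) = [ - 725.05 , - 697,-601, - 284.4, - 183, - 59.98,313/18, 27 , 445/12, 662/15,132.44, 355, 371,750,959, 962]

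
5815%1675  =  790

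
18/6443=18/6443 = 0.00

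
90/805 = 18/161 = 0.11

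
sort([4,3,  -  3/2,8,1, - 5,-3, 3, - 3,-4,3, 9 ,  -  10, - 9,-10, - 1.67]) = [ - 10,  -  10, - 9 , - 5,  -  4, - 3,- 3, -1.67,-3/2, 1, 3,  3, 3,4,8,  9]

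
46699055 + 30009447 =76708502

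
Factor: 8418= 2^1*3^1*23^1*61^1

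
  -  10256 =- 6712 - 3544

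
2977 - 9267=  - 6290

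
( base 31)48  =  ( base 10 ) 132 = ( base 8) 204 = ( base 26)52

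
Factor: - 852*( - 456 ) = 388512 = 2^5*3^2*19^1*71^1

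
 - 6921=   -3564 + -3357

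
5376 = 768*7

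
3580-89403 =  - 85823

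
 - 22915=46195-69110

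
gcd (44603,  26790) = 47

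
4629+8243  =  12872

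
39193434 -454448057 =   -  415254623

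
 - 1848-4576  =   - 6424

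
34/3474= 17/1737 = 0.01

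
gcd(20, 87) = 1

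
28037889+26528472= 54566361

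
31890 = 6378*5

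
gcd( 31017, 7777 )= 7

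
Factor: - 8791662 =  - 2^1*3^1*11^1 * 31^1*4297^1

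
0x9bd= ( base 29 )2rs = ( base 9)3370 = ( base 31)2ID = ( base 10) 2493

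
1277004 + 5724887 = 7001891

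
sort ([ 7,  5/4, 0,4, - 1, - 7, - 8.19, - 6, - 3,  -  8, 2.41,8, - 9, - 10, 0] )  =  [ - 10, - 9, - 8.19, - 8, - 7,-6, - 3, - 1,  0, 0, 5/4,2.41,4 , 7,8] 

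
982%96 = 22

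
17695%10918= 6777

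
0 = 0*66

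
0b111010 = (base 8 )72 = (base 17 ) 37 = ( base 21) 2g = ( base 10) 58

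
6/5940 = 1/990 = 0.00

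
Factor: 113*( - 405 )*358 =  - 16383870 = -  2^1*3^4*5^1 * 113^1*179^1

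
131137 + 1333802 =1464939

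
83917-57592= 26325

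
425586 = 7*60798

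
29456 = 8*3682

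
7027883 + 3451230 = 10479113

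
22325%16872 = 5453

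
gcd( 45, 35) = 5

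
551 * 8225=4531975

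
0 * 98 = 0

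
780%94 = 28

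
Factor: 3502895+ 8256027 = 2^1*7^2*97^1 * 1237^1 =11758922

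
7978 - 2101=5877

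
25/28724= 25/28724= 0.00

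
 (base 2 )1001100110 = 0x266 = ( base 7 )1535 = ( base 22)15k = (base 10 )614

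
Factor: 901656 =2^3*3^2*7^1*1789^1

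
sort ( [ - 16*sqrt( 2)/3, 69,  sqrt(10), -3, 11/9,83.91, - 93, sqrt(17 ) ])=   [ - 93, - 16*sqrt( 2)/3, - 3, 11/9, sqrt ( 10), sqrt(17),69,83.91 ]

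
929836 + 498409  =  1428245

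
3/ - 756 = -1/252 = -0.00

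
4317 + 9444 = 13761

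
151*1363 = 205813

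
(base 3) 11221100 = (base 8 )7020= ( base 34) 33U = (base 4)320100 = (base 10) 3600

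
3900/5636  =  975/1409= 0.69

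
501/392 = 501/392 = 1.28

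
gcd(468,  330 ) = 6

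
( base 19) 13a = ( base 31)DP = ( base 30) e8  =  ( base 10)428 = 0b110101100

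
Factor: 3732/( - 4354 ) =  - 2^1*3^1*7^( - 1) = - 6/7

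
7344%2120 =984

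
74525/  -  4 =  - 18632 + 3/4 = -18631.25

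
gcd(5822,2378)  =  82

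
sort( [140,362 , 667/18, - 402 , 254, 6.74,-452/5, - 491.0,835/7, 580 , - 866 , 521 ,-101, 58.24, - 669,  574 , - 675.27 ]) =[ - 866, - 675.27 , - 669 , - 491.0, - 402, - 101 , - 452/5,6.74,667/18, 58.24,835/7,140,254, 362,521,  574,580 ]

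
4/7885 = 4/7885= 0.00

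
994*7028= 6985832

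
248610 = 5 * 49722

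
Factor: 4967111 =17^1*292183^1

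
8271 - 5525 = 2746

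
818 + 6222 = 7040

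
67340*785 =52861900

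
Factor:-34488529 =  - 17^1*349^1 *5813^1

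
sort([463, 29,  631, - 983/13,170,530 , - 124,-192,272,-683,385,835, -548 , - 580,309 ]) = [  -  683, -580, - 548, - 192, - 124,- 983/13, 29,170,272,309 , 385,463,530, 631,835]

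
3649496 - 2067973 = 1581523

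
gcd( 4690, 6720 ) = 70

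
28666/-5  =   - 28666/5 =- 5733.20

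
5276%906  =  746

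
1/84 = 1/84 = 0.01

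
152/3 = 152/3 = 50.67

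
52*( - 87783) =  - 4564716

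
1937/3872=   1937/3872 = 0.50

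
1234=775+459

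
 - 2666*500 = -1333000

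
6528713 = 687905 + 5840808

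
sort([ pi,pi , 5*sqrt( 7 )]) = [pi,  pi,5*sqrt( 7 )]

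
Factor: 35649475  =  5^2*373^1*3823^1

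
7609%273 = 238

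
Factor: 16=2^4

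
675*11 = 7425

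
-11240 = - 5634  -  5606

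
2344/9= 260 + 4/9 = 260.44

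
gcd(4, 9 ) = 1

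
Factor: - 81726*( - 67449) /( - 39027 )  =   - 1837445658/13009 = -2^1*3^1 * 53^1*257^1*13009^ (-1)*22483^1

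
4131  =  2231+1900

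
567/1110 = 189/370= 0.51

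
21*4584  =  96264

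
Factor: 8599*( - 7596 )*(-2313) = 2^2 * 3^4*211^1 * 257^1*8599^1 = 151080543252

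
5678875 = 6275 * 905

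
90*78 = 7020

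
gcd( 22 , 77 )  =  11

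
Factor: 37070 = 2^1*5^1*11^1*337^1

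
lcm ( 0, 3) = 0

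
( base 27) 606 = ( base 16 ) 111c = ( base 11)3322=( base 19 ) c2a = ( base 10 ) 4380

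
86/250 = 43/125 = 0.34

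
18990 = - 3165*( - 6 )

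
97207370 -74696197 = 22511173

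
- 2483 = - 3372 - - 889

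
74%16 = 10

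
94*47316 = 4447704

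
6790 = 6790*1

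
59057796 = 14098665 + 44959131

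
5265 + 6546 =11811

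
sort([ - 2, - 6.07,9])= [ - 6.07, - 2, 9] 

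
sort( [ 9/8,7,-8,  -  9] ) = [ -9,-8,9/8,7]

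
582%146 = 144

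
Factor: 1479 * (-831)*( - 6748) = 8293622652 = 2^2*3^2*7^1*17^1*29^1*241^1*277^1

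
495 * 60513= 29953935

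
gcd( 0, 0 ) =0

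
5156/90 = 2578/45 = 57.29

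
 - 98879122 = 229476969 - 328356091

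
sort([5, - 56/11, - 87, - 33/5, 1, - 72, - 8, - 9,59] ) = [ - 87, - 72, - 9, - 8,-33/5,- 56/11,1,5, 59] 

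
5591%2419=753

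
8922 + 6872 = 15794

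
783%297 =189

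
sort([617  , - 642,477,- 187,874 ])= [-642 ,-187,477 , 617,874 ] 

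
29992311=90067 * 333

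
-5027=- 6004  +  977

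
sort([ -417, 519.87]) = [ -417, 519.87 ] 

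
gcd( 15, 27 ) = 3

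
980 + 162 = 1142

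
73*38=2774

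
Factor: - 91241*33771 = - 3^1 * 23^1*3967^1*11257^1 = - 3081299811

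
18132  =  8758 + 9374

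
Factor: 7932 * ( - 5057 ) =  - 2^2*3^1*13^1*389^1 * 661^1   =  - 40112124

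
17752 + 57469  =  75221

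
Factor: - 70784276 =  - 2^2 * 17696069^1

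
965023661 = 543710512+421313149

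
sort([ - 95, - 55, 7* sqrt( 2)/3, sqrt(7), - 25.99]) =[-95, - 55,-25.99,sqrt( 7 ),7* sqrt( 2)/3] 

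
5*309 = 1545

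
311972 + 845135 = 1157107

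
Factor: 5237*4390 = 22990430 = 2^1 * 5^1 * 439^1*5237^1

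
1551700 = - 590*( - 2630)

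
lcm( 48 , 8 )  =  48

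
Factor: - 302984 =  - 2^3*11^2*313^1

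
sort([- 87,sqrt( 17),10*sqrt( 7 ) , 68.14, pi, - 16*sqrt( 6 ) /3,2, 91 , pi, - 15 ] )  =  [ - 87, - 15,-16*sqrt( 6 )/3, 2, pi,pi, sqrt( 17) , 10  *  sqrt( 7),68.14,91 ]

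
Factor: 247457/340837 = 53/73= 53^1*73^( - 1)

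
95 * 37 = 3515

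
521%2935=521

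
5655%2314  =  1027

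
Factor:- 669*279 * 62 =  -  2^1*3^3*31^2*223^1 = - 11572362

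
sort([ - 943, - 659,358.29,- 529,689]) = [ - 943, - 659, - 529, 358.29,689]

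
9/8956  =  9/8956=0.00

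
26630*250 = 6657500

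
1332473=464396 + 868077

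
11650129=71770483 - 60120354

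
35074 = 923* 38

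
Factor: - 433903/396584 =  - 779/712 =-2^( - 3)*19^1 * 41^1*89^( - 1 )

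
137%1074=137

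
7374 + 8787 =16161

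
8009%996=41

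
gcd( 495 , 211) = 1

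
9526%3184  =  3158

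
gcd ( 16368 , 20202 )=6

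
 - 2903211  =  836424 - 3739635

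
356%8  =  4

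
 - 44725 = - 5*8945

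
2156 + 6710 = 8866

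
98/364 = 7/26  =  0.27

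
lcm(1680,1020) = 28560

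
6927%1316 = 347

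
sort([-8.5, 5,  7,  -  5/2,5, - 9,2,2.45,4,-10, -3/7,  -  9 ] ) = [ - 10,-9, - 9, - 8.5 , - 5/2,-3/7,2 , 2.45, 4,  5, 5, 7]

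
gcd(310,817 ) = 1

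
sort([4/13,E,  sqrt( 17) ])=[4/13,E, sqrt(17 )]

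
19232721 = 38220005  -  18987284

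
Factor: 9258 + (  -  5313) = 3945  =  3^1*5^1*263^1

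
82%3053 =82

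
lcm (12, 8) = 24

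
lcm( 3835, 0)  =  0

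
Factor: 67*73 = 67^1*73^1= 4891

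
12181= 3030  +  9151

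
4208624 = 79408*53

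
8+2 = 10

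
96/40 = 12/5 =2.40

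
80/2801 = 80/2801 = 0.03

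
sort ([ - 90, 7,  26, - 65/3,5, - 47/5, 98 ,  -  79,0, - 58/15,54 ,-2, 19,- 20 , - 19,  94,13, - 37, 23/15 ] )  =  [ - 90, - 79, - 37, - 65/3, - 20, - 19, - 47/5, - 58/15, - 2,0,23/15,5, 7,13,19, 26,54,  94, 98]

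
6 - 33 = -27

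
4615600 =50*92312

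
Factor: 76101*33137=3^1*13^1*2549^1*25367^1 = 2521758837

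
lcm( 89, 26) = 2314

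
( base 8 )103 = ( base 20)37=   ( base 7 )124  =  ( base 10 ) 67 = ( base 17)3g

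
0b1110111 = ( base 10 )119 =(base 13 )92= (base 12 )9b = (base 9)142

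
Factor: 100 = 2^2 * 5^2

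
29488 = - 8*( - 3686)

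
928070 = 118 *7865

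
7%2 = 1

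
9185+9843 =19028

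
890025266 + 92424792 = 982450058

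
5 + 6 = 11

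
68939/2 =34469+1/2 =34469.50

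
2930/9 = 325 + 5/9= 325.56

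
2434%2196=238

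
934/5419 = 934/5419  =  0.17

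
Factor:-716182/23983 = -2^1*  29^(-1 )*433^1= -866/29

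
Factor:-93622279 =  - 191^1  *490169^1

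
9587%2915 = 842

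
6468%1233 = 303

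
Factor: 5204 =2^2*1301^1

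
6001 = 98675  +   - 92674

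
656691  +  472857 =1129548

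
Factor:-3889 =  - 3889^1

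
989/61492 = 989/61492 = 0.02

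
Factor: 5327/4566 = 2^(- 1)*3^(-1) *7^1= 7/6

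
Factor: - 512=  -  2^9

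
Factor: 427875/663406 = 2^( - 1)* 3^1*5^3*7^1*89^( - 1)*163^1*3727^ ( - 1)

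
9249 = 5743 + 3506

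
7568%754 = 28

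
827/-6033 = -1 + 5206/6033=- 0.14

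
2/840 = 1/420 = 0.00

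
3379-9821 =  - 6442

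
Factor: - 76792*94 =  - 2^4*29^1*47^1*331^1 = - 7218448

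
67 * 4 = 268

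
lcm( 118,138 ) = 8142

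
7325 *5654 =41415550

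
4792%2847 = 1945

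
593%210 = 173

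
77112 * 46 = 3547152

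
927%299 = 30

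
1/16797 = 1/16797 =0.00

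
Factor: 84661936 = 2^4*157^1 * 33703^1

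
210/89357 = 210/89357 = 0.00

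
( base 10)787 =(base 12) 557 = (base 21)1GA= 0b1100010011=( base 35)mh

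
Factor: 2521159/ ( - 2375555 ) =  - 5^(  -  1 )*7^(  -  1 )*13^(  -  1)*23^(  -  1 ) * 193^1*227^(-1)*13063^1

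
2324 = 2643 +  - 319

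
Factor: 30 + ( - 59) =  - 29 = - 29^1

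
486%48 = 6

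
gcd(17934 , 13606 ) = 2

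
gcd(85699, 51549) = 1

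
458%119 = 101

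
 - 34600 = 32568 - 67168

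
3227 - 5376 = - 2149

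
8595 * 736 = 6325920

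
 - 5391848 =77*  ( - 70024)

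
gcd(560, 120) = 40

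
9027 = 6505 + 2522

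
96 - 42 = 54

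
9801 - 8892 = 909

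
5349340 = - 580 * ( - 9223)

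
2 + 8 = 10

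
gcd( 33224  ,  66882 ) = 2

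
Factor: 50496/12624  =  2^2 =4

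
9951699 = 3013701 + 6937998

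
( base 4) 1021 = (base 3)2201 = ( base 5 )243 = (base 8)111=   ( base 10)73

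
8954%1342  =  902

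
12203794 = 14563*838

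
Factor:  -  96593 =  -7^1*13799^1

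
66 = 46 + 20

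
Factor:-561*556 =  - 311916 = -2^2*3^1*11^1*17^1*139^1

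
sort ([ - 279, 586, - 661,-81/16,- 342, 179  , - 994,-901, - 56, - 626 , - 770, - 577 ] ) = [ - 994, - 901, - 770, - 661, - 626, - 577, - 342, - 279,- 56,-81/16, 179, 586]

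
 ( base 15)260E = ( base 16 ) 1fb2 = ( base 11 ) 6107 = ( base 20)105e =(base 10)8114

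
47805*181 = 8652705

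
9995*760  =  7596200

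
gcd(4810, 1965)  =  5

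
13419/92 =145 + 79/92 = 145.86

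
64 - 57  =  7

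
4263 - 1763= 2500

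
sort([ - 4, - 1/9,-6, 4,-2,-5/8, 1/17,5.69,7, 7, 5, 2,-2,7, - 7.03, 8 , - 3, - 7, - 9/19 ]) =[ - 7.03,  -  7,-6, - 4,-3,-2 ,-2,-5/8,-9/19,-1/9 , 1/17,2, 4,5, 5.69, 7, 7,7,8 ] 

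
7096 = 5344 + 1752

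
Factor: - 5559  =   - 3^1*17^1 * 109^1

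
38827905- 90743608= - 51915703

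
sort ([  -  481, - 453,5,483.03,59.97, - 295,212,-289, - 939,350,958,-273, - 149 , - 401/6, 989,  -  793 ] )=[ - 939,  -  793,  -  481, - 453,  -  295,-289,-273  , - 149, - 401/6, 5, 59.97, 212,350, 483.03 , 958, 989]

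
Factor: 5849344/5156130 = 2924672/2578065 = 2^7*3^( - 1)*5^ (  -  1 )*7^( - 1)*43^( -1 )* 73^1*313^1 * 571^( - 1 )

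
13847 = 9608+4239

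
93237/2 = 46618 +1/2 = 46618.50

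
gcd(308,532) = 28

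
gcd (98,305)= 1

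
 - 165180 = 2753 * ( - 60 )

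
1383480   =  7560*183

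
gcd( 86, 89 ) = 1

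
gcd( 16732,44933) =1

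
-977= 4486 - 5463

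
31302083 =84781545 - 53479462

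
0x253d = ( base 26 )e2h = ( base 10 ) 9533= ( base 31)9sg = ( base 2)10010100111101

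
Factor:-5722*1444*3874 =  - 2^4*13^1*19^2*149^1 * 2861^1 = - 32009188432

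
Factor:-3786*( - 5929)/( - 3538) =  - 11223597/1769 = -3^1*7^2*11^2*29^( - 1 )*61^(-1 )*631^1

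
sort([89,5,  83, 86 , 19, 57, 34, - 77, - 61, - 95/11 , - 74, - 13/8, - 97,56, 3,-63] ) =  [ - 97 ,  -  77, - 74, - 63,-61,-95/11, - 13/8, 3, 5,  19,34,56 , 57,83,86,89]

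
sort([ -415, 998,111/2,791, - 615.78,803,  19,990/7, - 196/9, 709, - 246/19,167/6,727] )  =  [ - 615.78, - 415, - 196/9 , - 246/19,19,  167/6,111/2,990/7,709,727, 791, 803, 998 ]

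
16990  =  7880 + 9110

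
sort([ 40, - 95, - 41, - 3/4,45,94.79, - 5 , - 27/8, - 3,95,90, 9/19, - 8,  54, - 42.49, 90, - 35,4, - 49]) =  [ - 95, - 49, - 42.49, - 41, - 35, - 8 , - 5 , - 27/8, - 3,-3/4,9/19,4 , 40,45,54,90,90,94.79,  95]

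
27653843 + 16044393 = 43698236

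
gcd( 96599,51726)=1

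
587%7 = 6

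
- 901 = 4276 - 5177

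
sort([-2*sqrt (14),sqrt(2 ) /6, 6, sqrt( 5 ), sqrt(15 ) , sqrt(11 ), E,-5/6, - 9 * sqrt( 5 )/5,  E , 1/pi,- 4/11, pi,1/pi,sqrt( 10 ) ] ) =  [ - 2* sqrt( 14),-9*sqrt(  5) /5, - 5/6,- 4/11,sqrt(2 )/6,1/pi,1/pi,sqrt(5 ),E,E,pi,sqrt(10),sqrt(11 ),sqrt(15),6]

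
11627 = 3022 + 8605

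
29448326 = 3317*8878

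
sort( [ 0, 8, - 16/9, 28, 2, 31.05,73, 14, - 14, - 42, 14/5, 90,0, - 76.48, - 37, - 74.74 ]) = [ - 76.48, - 74.74, - 42, - 37, - 14, - 16/9, 0,0,2, 14/5,8,14, 28, 31.05, 73, 90]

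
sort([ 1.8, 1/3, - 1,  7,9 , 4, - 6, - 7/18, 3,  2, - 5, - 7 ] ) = [ - 7, - 6, - 5,- 1 , - 7/18,1/3,1.8,  2,  3,4,7,9]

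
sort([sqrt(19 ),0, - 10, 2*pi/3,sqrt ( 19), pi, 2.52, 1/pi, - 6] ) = [ - 10 , - 6 , 0, 1/pi,  2*pi/3, 2.52, pi,sqrt(19),sqrt(19)] 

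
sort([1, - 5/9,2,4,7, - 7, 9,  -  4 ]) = [-7, - 4, - 5/9,1,2,  4,7,  9]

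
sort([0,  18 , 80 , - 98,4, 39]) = [-98, 0, 4 , 18  ,  39,  80 ]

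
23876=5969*4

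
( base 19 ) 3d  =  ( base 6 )154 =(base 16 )46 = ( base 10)70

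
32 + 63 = 95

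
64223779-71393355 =-7169576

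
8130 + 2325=10455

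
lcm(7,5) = 35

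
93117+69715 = 162832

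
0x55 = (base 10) 85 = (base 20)45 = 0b1010101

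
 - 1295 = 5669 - 6964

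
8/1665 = 8/1665 =0.00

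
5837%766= 475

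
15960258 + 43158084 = 59118342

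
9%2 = 1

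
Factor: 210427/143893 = 7^1*23^1*37^( - 1)*1307^1*3889^( - 1)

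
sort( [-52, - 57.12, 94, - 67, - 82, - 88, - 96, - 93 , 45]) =[ - 96, - 93, - 88, - 82, - 67, - 57.12 ,- 52 , 45,94]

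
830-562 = 268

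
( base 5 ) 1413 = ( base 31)7g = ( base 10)233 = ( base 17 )DC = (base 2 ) 11101001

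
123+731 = 854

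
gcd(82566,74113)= 1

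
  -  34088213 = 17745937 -51834150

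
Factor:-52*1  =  -52=-  2^2 * 13^1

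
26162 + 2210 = 28372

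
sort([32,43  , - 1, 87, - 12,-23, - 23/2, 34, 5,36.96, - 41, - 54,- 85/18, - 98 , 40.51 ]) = [ - 98, - 54 , - 41, - 23, - 12, - 23/2,-85/18,- 1,5 , 32, 34, 36.96, 40.51,43,87 ] 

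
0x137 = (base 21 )eh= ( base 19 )G7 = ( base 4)10313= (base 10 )311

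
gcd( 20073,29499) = 3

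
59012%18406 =3794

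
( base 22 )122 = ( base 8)1022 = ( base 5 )4110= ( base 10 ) 530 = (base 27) jh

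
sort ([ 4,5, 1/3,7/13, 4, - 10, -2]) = [ - 10 , - 2, 1/3, 7/13, 4, 4, 5]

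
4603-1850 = 2753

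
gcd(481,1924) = 481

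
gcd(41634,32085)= 9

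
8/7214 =4/3607 = 0.00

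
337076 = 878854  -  541778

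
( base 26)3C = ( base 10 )90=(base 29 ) 33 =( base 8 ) 132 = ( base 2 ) 1011010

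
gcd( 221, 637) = 13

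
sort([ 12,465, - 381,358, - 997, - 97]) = [ - 997, - 381, - 97, 12,  358, 465 ]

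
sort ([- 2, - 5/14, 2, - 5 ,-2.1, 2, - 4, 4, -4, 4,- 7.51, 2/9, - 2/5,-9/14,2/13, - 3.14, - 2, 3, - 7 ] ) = [ - 7.51, - 7  ,-5,-4, - 4, - 3.14,- 2.1,  -  2, - 2, - 9/14, - 2/5 ,-5/14 , 2/13,2/9, 2, 2,  3, 4, 4 ] 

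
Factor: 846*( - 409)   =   - 346014 = - 2^1*3^2*47^1*409^1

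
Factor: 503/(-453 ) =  - 3^( - 1)*151^( - 1)*503^1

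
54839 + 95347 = 150186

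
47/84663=47/84663 = 0.00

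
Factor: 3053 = 43^1 * 71^1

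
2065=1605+460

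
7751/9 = 861  +  2/9 = 861.22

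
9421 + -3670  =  5751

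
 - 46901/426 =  - 46901/426= - 110.10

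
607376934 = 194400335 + 412976599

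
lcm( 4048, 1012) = 4048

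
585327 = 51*11477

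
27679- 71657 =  - 43978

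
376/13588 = 94/3397= 0.03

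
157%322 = 157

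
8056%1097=377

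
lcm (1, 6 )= 6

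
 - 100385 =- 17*5905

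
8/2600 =1/325 = 0.00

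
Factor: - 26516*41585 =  - 1102667860  =  -2^2*5^1 *7^1*947^1 *8317^1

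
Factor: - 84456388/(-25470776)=21114097/6367694 = 2^(-1)*641^ ( - 1)*4967^(-1)*21114097^1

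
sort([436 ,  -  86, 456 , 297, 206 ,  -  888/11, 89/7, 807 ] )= [ - 86,-888/11, 89/7,  206,297,436,  456, 807] 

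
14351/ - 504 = - 14351/504=- 28.47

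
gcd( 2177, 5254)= 1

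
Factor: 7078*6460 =2^3* 5^1*17^1 * 19^1*3539^1 = 45723880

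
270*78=21060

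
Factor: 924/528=2^ ( - 2 )*7^1= 7/4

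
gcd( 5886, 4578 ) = 654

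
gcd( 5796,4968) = 828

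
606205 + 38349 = 644554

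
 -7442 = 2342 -9784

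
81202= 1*81202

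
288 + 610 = 898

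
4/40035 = 4/40035 = 0.00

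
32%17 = 15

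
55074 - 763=54311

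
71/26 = 71/26=2.73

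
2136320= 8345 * 256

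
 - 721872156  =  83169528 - 805041684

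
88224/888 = 3676/37 = 99.35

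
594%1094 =594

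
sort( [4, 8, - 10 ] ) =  [ - 10, 4,8] 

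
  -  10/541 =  - 1+531/541 = - 0.02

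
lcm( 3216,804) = 3216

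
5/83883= 5/83883 = 0.00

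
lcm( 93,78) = 2418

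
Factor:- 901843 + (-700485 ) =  - 2^3 *7^1* 13^1*31^1*71^1 = - 1602328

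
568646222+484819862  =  1053466084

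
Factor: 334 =2^1 * 167^1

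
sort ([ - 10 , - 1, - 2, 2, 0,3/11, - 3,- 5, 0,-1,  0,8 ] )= [-10, - 5, - 3, - 2, - 1, - 1, 0, 0,0, 3/11,2,8]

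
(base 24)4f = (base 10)111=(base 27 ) 43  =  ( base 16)6F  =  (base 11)a1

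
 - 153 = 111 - 264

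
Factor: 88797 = 3^1*29599^1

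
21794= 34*641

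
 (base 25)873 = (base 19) E6A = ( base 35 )47x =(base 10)5178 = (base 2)1010000111010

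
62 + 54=116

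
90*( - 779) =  - 70110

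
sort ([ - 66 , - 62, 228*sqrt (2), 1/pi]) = [ - 66,-62,1/pi,228*sqrt(2)]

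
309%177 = 132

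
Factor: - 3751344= - 2^4*3^2 * 109^1*239^1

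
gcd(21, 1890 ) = 21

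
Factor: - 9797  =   - 97^1*101^1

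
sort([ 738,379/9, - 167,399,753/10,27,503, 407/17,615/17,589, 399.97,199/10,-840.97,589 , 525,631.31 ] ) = [ - 840.97, - 167 , 199/10,407/17, 27, 615/17,379/9, 753/10,399,399.97,  503,525,589, 589,  631.31,738]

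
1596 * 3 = 4788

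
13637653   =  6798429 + 6839224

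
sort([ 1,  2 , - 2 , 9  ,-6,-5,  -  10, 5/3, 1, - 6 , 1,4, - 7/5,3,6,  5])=[  -  10, - 6, - 6 , - 5, -2, - 7/5, 1, 1, 1, 5/3, 2,3,4 , 5,6, 9 ] 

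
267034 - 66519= 200515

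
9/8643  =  3/2881 = 0.00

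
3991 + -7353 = -3362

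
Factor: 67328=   2^8 * 263^1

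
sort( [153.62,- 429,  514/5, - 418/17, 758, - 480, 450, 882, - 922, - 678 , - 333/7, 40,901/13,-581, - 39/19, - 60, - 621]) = [-922, - 678, - 621, - 581,  -  480,-429,-60,-333/7, - 418/17, - 39/19,40 , 901/13,  514/5, 153.62,450, 758,882] 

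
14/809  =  14/809 = 0.02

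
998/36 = 499/18  =  27.72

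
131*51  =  6681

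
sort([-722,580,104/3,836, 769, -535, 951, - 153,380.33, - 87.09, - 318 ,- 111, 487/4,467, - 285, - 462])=[ - 722, - 535, - 462 , - 318, - 285, - 153, - 111 , - 87.09,104/3, 487/4,380.33 , 467,580,769,836, 951] 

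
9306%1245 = 591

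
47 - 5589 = -5542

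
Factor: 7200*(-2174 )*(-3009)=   2^6 *3^3*5^2*17^1 * 59^1*1087^1 = 47099275200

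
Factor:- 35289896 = -2^3*331^1*13327^1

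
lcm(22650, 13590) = 67950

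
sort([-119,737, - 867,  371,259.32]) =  [ - 867, - 119,259.32,371, 737] 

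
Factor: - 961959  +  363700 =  - 598259 = - 43^1*13913^1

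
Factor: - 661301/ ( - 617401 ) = 37^1*61^1 * 293^1*617401^(  -  1) 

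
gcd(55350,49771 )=1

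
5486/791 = 6  +  740/791= 6.94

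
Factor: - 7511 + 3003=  - 4508 = - 2^2*7^2*23^1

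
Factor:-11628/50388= - 3/13= - 3^1*13^( - 1) 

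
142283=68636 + 73647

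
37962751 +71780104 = 109742855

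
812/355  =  2+102/355= 2.29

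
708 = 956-248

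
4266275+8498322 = 12764597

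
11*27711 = 304821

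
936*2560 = 2396160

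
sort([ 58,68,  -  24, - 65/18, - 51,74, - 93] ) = [-93, - 51,-24, - 65/18, 58,68,74 ]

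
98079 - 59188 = 38891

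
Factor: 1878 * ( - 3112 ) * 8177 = - 2^4*3^1*13^1 * 17^1 * 37^1*313^1*389^1 = - 47789135472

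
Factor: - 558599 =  - 558599^1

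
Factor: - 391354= - 2^1*195677^1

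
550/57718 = 275/28859=0.01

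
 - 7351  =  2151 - 9502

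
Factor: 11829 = 3^1*3943^1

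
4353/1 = 4353 = 4353.00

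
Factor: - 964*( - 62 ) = 2^3*31^1*241^1 = 59768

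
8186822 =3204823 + 4981999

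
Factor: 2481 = 3^1*827^1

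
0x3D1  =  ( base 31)10g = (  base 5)12402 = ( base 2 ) 1111010001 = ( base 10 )977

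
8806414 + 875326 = 9681740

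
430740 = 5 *86148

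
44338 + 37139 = 81477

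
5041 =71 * 71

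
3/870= 1/290  =  0.00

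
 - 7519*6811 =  - 51211909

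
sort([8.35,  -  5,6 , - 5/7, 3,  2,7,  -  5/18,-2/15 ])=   [ - 5, - 5/7 ,- 5/18,-2/15,2, 3, 6,7, 8.35] 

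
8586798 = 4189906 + 4396892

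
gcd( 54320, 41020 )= 140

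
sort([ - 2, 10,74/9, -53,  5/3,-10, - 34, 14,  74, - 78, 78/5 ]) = [ - 78, - 53,  -  34, - 10, - 2,5/3, 74/9 , 10  ,  14,78/5,74]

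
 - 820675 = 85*( - 9655)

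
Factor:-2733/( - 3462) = 911/1154 = 2^( - 1) * 577^ ( - 1 )*911^1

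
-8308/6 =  - 1385 + 1/3 = - 1384.67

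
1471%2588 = 1471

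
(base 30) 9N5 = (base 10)8795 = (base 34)7KN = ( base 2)10001001011011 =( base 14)32C3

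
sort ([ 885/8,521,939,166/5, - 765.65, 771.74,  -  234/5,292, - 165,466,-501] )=[- 765.65 ,-501 , - 165 , - 234/5, 166/5,885/8,292, 466,521,771.74, 939]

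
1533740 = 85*18044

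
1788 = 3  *596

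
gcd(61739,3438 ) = 1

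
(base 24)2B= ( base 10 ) 59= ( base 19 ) 32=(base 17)38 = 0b111011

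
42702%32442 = 10260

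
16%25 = 16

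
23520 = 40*588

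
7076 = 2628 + 4448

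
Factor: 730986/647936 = 365493/323968 = 2^( - 7)*3^1*23^1*2531^( - 1 )*5297^1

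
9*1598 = 14382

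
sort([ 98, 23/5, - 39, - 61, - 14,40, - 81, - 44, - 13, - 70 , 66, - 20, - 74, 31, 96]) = [ - 81, - 74, - 70,-61, - 44, - 39, - 20, - 14, - 13 , 23/5, 31,40, 66, 96,  98]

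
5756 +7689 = 13445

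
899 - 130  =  769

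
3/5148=1/1716 = 0.00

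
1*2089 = 2089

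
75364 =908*83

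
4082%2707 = 1375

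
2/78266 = 1/39133   =  0.00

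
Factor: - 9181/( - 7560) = 2^ ( - 3)*3^(  -  3 )*5^( - 1)*7^( - 1) *9181^1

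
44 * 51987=2287428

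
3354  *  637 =2136498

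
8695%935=280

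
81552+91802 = 173354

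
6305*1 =6305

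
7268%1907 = 1547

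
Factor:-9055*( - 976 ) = 2^4  *5^1*61^1*1811^1 = 8837680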